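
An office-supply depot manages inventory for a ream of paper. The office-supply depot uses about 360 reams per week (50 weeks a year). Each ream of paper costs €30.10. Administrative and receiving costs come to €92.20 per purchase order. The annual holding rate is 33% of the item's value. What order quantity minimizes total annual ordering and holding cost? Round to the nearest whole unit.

Annual demand D = 360 × 50 = 18,000.
Holding cost H = 0.33 × €30.10 = €9.9330 per unit per year.
EOQ = √(2DS / H) = √(2 × 18,000 × 92.2 / 9.933).
= √(3,319,200 / 9.933) = √334,158.8644 ≈ 578.065.

Q* ≈ 578 reams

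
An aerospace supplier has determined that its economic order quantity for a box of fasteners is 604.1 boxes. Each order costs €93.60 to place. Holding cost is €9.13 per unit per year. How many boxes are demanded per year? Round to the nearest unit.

D ≈ 17,798 boxes per year

The basic EOQ model gives Q* = √(2DS/H); rearrange for the unknown.
From Q* = √(2DS/H): D = Q*²H / (2S) = 604.1² × 9.13 / (2 × 93.6) = 17798.467.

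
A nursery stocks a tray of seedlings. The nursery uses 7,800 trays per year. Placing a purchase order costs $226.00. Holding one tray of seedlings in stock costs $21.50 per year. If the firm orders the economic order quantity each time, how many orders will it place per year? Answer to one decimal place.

N ≈ 19.3 orders per year

EOQ = √(2DS/H) = √(2 × 7,800 × 226 / 21.5) ≈ 404.95.
Orders per year = D / Q* = 7,800 / 404.95 ≈ 19.262.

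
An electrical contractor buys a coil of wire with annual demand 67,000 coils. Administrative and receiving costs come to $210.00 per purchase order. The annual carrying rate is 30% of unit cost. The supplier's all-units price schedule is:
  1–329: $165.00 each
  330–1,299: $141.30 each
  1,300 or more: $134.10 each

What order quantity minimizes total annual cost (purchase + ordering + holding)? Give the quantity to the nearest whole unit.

Holding cost per unit per year at price C is H = 0.30·C.
For each price level, check whether its EOQ is feasible; otherwise the best quantity at that price is the breakpoint.
Tier 1 ($165.00): EOQ = 754.0 exceeds tier's upper bound 329, so this tier is dominated.
EOQ at $141.30 = 814.8 (feasible in tier 2): TC = 67,000×$141.30 + (67,000/814.8)×210 + (814.8/2)×0.30×$141.30 = $9,501,637.73.
EOQ at $134.10 = 836.3 < 1300, so use break Q=1300: TC = 67,000×$134.10 + (67,000/1300.0)×210 + (1300.0/2)×0.30×$134.10 = $9,021,672.58.
Lowest total cost is $9,021,672.58 at Q = 1300.0.

Q* ≈ 1,300 coils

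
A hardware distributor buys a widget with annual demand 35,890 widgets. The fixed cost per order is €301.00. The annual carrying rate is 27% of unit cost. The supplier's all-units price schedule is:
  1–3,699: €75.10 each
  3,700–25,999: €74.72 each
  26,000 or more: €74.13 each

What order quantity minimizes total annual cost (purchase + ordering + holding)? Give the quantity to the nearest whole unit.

Q* ≈ 1,032 widgets

Holding cost per unit per year at price C is H = 0.27·C.
For each price level, check whether its EOQ is feasible; otherwise the best quantity at that price is the breakpoint.
EOQ at €75.10 = 1032.2 (feasible in tier 1): TC = 35,890×€75.10 + (35,890/1032.2)×301 + (1032.2/2)×0.27×€75.10 = €2,716,269.85.
EOQ at €74.72 = 1034.9 < 3700, so use break Q=3700: TC = 35,890×€74.72 + (35,890/3700.0)×301 + (3700.0/2)×0.27×€74.72 = €2,721,943.14.
EOQ at €74.13 = 1039.0 < 26000, so use break Q=26000: TC = 35,890×€74.13 + (35,890/26000.0)×301 + (26000.0/2)×0.27×€74.13 = €2,921,137.50.
Lowest total cost is €2,716,269.85 at Q = 1032.2.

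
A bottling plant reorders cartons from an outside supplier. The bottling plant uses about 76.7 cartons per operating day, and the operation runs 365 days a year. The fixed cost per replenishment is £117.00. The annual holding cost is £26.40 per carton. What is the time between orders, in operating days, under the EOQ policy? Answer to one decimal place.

Annual demand D = 76.7 × 365 = 27,995.5.
The optimal lot size = √(2DS/H) = √(2 × 27,995.5 × 117 / 26.4) ≈ 498.14.
Cycle time = Q*/D × 365 = 498.14 / 27,995.5 × 365 ≈ 6.495 days.

T ≈ 6.5 days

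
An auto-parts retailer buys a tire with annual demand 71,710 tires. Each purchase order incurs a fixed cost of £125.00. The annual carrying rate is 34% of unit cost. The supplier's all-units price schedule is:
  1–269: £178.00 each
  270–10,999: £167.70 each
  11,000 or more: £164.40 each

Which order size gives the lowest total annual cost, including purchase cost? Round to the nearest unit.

Q* ≈ 561 tires

Holding cost per unit per year at price C is H = 0.34·C.
Candidates are each tier's EOQ (if it falls in that tier) and each price-break quantity.
Tier 1 (£178.00): EOQ = 544.3 exceeds tier's upper bound 269, so this tier is dominated.
EOQ at £167.70 = 560.7 (feasible in tier 2): TC = 71,710×£167.70 + (71,710/560.7)×125 + (560.7/2)×0.34×£167.70 = £12,057,738.71.
EOQ at £164.40 = 566.3 < 11000, so use break Q=11000: TC = 71,710×£164.40 + (71,710/11000.0)×125 + (11000.0/2)×0.34×£164.40 = £12,097,366.89.
Lowest total cost is £12,057,738.71 at Q = 560.7.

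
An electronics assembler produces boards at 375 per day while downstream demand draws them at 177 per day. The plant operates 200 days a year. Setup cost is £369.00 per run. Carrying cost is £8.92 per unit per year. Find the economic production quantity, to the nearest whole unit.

Q* ≈ 2,355 boards

Annual demand D = 177 × 200 = 35,400.
Production build-up factor (1 − d/p) = 1 − 177/375 = 0.5280.
Q* = √(2DS / (H(1 − d/p))) = √(2 × 35,400 × 369 / (8.92 × 0.5280)).
= √(26,125,200 / 4.7098) ≈ 2355.214.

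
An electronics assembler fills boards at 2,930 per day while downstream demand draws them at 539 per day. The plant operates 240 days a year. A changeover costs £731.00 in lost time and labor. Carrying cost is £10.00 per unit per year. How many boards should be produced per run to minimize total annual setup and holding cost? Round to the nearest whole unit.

Q* ≈ 4,814 boards

Annual demand D = 539 × 240 = 129,360.
Production build-up factor (1 − d/p) = 1 − 539/2,930 = 0.8160.
Q* = √(2DS / (H(1 − d/p))) = √(2 × 129,360 × 731 / (10 × 0.8160)).
= √(189,124,320 / 8.1604) ≈ 4814.129.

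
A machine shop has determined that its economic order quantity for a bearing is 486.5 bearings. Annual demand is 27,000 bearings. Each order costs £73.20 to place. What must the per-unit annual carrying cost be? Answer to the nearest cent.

H ≈ £16.70

Invert the EOQ relation Q*² = 2DS/H.
From Q* = √(2DS/H): H = 2DS / Q*² = 2 × 27,000 × 73.2 / 486.5² = 16.7009.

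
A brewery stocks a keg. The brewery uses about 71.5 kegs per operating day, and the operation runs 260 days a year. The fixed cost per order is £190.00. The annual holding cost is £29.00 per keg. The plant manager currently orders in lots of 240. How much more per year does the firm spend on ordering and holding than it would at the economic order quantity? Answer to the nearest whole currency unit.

Annual demand D = 71.5 × 260 = 18,590.
EOQ = √(2DS/H) = √(2 × 18,590 × 190 / 29) ≈ 493.55.
Cost at Q* = (D/Q*)S + (Q*/2)H = √(2DSH) ≈ £14,312.99.
Cost at Q = 240: (18,590/240)×190 + (240/2)×29 = £14,717.08 + £3,480.00 = £18,197.08.
Excess = £18,197.08 − £14,312.99 = £3,884.09.

Extra cost ≈ £3,884 per year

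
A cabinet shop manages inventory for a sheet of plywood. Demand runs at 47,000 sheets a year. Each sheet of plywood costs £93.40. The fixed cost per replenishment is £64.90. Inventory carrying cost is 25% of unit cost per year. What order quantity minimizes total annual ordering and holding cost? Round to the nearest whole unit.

Q* ≈ 511 sheets

Holding cost H = 0.25 × £93.40 = £23.3500 per unit per year.
EOQ = √(2DS / H) = √(2 × 47,000 × 64.9 / 23.35).
= √(6,100,600 / 23.35) = √261,267.666 ≈ 511.143.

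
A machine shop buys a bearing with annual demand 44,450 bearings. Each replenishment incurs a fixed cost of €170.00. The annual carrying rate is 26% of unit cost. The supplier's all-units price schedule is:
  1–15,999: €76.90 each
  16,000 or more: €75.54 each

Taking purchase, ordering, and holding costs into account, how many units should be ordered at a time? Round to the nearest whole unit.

Holding cost per unit per year at price C is H = 0.26·C.
Evaluate total cost at each tier's feasible EOQ or, if the EOQ is below the tier, at the tier's minimum quantity.
EOQ at €76.90 = 869.4 (feasible in tier 1): TC = 44,450×€76.90 + (44,450/869.4)×170 + (869.4/2)×0.26×€76.90 = €3,435,588.02.
EOQ at €75.54 = 877.2 < 16000, so use break Q=16000: TC = 44,450×€75.54 + (44,450/16000.0)×170 + (16000.0/2)×0.26×€75.54 = €3,515,348.48.
Lowest total cost is €3,435,588.02 at Q = 869.4.

Q* ≈ 869 bearings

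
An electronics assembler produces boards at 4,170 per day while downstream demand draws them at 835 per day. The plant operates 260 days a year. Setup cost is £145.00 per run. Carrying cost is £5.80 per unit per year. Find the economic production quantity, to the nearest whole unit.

Annual demand D = 835 × 260 = 217,100.
Production build-up factor (1 − d/p) = 1 − 835/4,170 = 0.7998.
Q* = √(2DS / (H(1 − d/p))) = √(2 × 217,100 × 145 / (5.8 × 0.7998)).
= √(62,959,000 / 4.6386) ≈ 3684.131.

Q* ≈ 3,684 boards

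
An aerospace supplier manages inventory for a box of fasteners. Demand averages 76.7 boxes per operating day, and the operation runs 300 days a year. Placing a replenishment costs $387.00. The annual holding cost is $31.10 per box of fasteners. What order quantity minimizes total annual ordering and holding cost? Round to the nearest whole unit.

Annual demand D = 76.7 × 300 = 23,010.
EOQ = √(2DS / H) = √(2 × 23,010 × 387 / 31.1).
= √(17,809,740 / 31.1) = √572,660.4502 ≈ 756.743.

Q* ≈ 757 boxes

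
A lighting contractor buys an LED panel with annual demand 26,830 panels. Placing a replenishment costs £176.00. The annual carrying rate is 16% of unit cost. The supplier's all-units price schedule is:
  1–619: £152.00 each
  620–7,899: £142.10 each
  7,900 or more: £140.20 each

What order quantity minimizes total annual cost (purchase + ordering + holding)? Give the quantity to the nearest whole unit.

Q* ≈ 645 panels

Holding cost per unit per year at price C is H = 0.16·C.
Candidates are each tier's EOQ (if it falls in that tier) and each price-break quantity.
Tier 1 (£152.00): EOQ = 623.2 exceeds tier's upper bound 619, so this tier is dominated.
EOQ at £142.10 = 644.5 (feasible in tier 2): TC = 26,830×£142.10 + (26,830/644.5)×176 + (644.5/2)×0.16×£142.10 = £3,827,196.41.
EOQ at £140.20 = 648.9 < 7900, so use break Q=7900: TC = 26,830×£140.20 + (26,830/7900.0)×176 + (7900.0/2)×0.16×£140.20 = £3,850,770.13.
Lowest total cost is £3,827,196.41 at Q = 644.5.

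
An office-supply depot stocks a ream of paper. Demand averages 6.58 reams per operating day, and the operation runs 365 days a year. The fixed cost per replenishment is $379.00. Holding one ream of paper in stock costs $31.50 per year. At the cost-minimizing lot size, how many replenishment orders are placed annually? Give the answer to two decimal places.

N ≈ 9.99 orders per year

Annual demand D = 6.58 × 365 = 2,401.7.
Q* = √(2DS/H) = √(2 × 2,401.7 × 379 / 31.5) ≈ 240.40.
Orders per year = D / Q* = 2,401.7 / 240.40 ≈ 9.990.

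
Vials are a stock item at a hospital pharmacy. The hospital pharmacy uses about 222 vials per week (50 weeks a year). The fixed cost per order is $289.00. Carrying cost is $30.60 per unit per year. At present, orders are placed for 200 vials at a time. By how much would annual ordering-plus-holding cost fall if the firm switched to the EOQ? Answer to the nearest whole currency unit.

Extra cost ≈ $5,088 per year

Annual demand D = 222 × 50 = 11,100.
EOQ = √(2DS/H) = √(2 × 11,100 × 289 / 30.6) ≈ 457.89.
Cost at Q* = (D/Q*)S + (Q*/2)H = √(2DSH) ≈ $14,011.55.
Cost at Q = 200: (11,100/200)×289 + (200/2)×30.6 = $16,039.50 + $3,060.00 = $19,099.50.
Excess = $19,099.50 − $14,011.55 = $5,087.95.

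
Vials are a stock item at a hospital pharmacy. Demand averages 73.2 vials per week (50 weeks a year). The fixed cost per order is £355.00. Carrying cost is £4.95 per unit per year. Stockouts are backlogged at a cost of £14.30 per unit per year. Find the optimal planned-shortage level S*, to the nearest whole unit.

Annual demand D = 73.2 × 50 = 3,660.
With planned backorders, Q* = √(2DS/H) · √((H+B)/B).
√(2DS/H) = √(2 × 3,660 × 355 / 4.95) = 724.548.
√((H+B)/B) = √((4.95+14.3)/14.3) = 1.1602.
Q* ≈ 840.649.
S* = Q* · H/(H+B) = 840.649 × 4.95/19.25 ≈ 216.167.

S* ≈ 216 vials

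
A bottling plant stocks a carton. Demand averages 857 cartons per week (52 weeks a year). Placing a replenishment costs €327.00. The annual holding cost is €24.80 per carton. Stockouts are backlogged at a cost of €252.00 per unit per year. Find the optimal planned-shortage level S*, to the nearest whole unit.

S* ≈ 102 cartons

Annual demand D = 857 × 52 = 44,564.
With planned backorders, Q* = √(2DS/H) · √((H+B)/B).
√(2DS/H) = √(2 × 44,564 × 327 / 24.8) = 1084.064.
√((H+B)/B) = √((24.8+252)/252) = 1.0481.
Q* ≈ 1136.156.
S* = Q* · H/(H+B) = 1136.156 × 24.8/276.8 ≈ 101.794.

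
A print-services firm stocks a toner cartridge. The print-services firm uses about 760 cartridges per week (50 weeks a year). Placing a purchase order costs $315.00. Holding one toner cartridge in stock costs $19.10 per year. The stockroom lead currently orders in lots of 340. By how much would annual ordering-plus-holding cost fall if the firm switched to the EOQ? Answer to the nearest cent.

Extra cost ≈ $17,069.38 per year

Annual demand D = 760 × 50 = 38,000.
EOQ = √(2DS/H) = √(2 × 38,000 × 315 / 19.1) ≈ 1119.55.
Cost at Q* = (D/Q*)S + (Q*/2)H = √(2DSH) ≈ $21,383.50.
Cost at Q = 340: (38,000/340)×315 + (340/2)×19.1 = $35,205.88 + $3,247.00 = $38,452.88.
Excess = $38,452.88 − $21,383.50 = $17,069.38.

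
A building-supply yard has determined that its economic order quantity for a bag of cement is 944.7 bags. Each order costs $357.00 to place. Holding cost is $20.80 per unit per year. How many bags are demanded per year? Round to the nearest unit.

The basic EOQ model gives Q* = √(2DS/H); rearrange for the unknown.
From Q* = √(2DS/H): D = Q*²H / (2S) = 944.7² × 20.8 / (2 × 357) = 25998.779.

D ≈ 25,999 bags per year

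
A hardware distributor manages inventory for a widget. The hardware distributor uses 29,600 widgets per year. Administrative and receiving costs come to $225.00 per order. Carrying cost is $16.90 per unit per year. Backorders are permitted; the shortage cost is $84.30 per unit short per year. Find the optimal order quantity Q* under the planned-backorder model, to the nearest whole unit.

With planned backorders, Q* = √(2DS/H) · √((H+B)/B).
√(2DS/H) = √(2 × 29,600 × 225 / 16.9) = 887.787.
√((H+B)/B) = √((16.9+84.3)/84.3) = 1.0957.
Q* ≈ 972.714.

Q* ≈ 973 widgets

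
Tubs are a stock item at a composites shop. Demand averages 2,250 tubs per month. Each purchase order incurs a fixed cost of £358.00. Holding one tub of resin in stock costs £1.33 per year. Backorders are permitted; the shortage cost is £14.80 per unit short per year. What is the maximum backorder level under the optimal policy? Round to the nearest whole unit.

S* ≈ 328 tubs

Annual demand D = 2,250 × 12 = 27,000.
With planned backorders, Q* = √(2DS/H) · √((H+B)/B).
√(2DS/H) = √(2 × 27,000 × 358 / 1.33) = 3812.524.
√((H+B)/B) = √((1.33+14.8)/14.8) = 1.0440.
Q* ≈ 3980.145.
S* = Q* · H/(H+B) = 3980.145 × 1.33/16.13 ≈ 328.183.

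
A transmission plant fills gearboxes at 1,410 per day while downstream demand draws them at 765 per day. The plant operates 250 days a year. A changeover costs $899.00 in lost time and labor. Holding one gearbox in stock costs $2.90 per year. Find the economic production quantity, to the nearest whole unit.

Annual demand D = 765 × 250 = 191,250.
Production build-up factor (1 − d/p) = 1 − 765/1,410 = 0.4574.
Q* = √(2DS / (H(1 − d/p))) = √(2 × 191,250 × 899 / (2.9 × 0.4574)).
= √(343,867,500 / 1.3266) ≈ 16100.014.

Q* ≈ 16,100 gearboxes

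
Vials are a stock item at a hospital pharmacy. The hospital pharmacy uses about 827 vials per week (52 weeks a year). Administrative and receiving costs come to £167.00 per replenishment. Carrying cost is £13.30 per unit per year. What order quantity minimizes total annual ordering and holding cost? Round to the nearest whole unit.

Annual demand D = 827 × 52 = 43,004.
EOQ = √(2DS / H) = √(2 × 43,004 × 167 / 13.3).
= √(14,363,336 / 13.3) = √1,079,950.0752 ≈ 1039.206.

Q* ≈ 1,039 vials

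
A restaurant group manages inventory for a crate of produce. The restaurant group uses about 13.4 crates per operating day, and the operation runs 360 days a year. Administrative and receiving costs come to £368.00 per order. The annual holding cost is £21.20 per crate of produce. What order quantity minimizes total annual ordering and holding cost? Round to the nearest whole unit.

Q* ≈ 409 crates

Annual demand D = 13.4 × 360 = 4,824.
EOQ = √(2DS / H) = √(2 × 4,824 × 368 / 21.2).
= √(3,550,464 / 21.2) = √167,474.717 ≈ 409.237.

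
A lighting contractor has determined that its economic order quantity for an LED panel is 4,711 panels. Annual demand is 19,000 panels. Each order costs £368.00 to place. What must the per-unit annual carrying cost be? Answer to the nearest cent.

The basic EOQ model gives Q* = √(2DS/H); rearrange for the unknown.
From Q* = √(2DS/H): H = 2DS / Q*² = 2 × 19,000 × 368 / 4,711² = 0.6301.

H ≈ £0.63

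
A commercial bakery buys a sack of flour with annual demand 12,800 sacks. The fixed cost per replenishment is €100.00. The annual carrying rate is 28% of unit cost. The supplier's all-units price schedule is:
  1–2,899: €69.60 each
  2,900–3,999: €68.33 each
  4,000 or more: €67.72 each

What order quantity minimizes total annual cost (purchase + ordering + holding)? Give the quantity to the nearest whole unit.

Q* ≈ 362 sacks

Holding cost per unit per year at price C is H = 0.28·C.
Evaluate total cost at each tier's feasible EOQ or, if the EOQ is below the tier, at the tier's minimum quantity.
EOQ at €69.60 = 362.4 (feasible in tier 1): TC = 12,800×€69.60 + (12,800/362.4)×100 + (362.4/2)×0.28×€69.60 = €897,943.23.
EOQ at €68.33 = 365.8 < 2900, so use break Q=2900: TC = 12,800×€68.33 + (12,800/2900.0)×100 + (2900.0/2)×0.28×€68.33 = €902,807.36.
EOQ at €67.72 = 367.4 < 4000, so use break Q=4000: TC = 12,800×€67.72 + (12,800/4000.0)×100 + (4000.0/2)×0.28×€67.72 = €905,059.20.
Lowest total cost is €897,943.23 at Q = 362.4.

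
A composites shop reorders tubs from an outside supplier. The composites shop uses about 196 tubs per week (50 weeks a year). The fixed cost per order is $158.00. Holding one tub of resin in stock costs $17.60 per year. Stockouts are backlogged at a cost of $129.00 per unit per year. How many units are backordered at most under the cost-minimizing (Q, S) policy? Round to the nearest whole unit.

S* ≈ 54 tubs

Annual demand D = 196 × 50 = 9,800.
With planned backorders, Q* = √(2DS/H) · √((H+B)/B).
√(2DS/H) = √(2 × 9,800 × 158 / 17.6) = 419.469.
√((H+B)/B) = √((17.6+129)/129) = 1.0660.
Q* ≈ 447.170.
S* = Q* · H/(H+B) = 447.170 × 17.6/146.6 ≈ 53.685.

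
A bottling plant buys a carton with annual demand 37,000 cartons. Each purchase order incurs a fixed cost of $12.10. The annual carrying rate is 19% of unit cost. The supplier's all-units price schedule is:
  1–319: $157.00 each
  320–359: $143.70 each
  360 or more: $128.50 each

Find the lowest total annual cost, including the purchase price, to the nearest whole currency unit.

TC* ≈ $4,760,138

Holding cost per unit per year at price C is H = 0.19·C.
For each price level, check whether its EOQ is feasible; otherwise the best quantity at that price is the breakpoint.
EOQ at $157.00 = 173.3 (feasible in tier 1): TC = 37,000×$157.00 + (37,000/173.3)×12.1 + (173.3/2)×0.19×$157.00 = $5,814,168.15.
EOQ at $143.70 = 181.1 < 320, so use break Q=320: TC = 37,000×$143.70 + (37,000/320.0)×12.1 + (320.0/2)×0.19×$143.70 = $5,322,667.54.
EOQ at $128.50 = 191.5 < 360, so use break Q=360: TC = 37,000×$128.50 + (37,000/360.0)×12.1 + (360.0/2)×0.19×$128.50 = $4,760,138.31.
Lowest total cost among the candidates is at Q = 360.0.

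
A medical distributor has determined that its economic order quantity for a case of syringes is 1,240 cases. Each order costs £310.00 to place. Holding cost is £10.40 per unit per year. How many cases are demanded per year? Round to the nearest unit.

D ≈ 25,792 cases per year

Invert the EOQ relation Q*² = 2DS/H.
From Q* = √(2DS/H): D = Q*²H / (2S) = 1,240² × 10.4 / (2 × 310) = 25792.000.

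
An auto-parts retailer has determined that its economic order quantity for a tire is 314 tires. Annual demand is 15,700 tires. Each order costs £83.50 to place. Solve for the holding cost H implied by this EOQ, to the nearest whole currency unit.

H ≈ £27

Squaring Q* = √(2DS/H) gives Q*² = 2DS/H.
From Q* = √(2DS/H): H = 2DS / Q*² = 2 × 15,700 × 83.5 / 314² = 26.5924.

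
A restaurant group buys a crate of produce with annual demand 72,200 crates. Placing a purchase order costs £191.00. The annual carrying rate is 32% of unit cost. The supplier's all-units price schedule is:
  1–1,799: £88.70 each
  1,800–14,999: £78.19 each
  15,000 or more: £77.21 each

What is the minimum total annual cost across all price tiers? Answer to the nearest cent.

Holding cost per unit per year at price C is H = 0.32·C.
For each price level, check whether its EOQ is feasible; otherwise the best quantity at that price is the breakpoint.
EOQ at £88.70 = 985.7 (feasible in tier 1): TC = 72,200×£88.70 + (72,200/985.7)×191 + (985.7/2)×0.32×£88.70 = £6,432,119.32.
EOQ at £78.19 = 1049.9 < 1800, so use break Q=1800: TC = 72,200×£78.19 + (72,200/1800.0)×191 + (1800.0/2)×0.32×£78.19 = £5,675,497.94.
EOQ at £77.21 = 1056.5 < 15000, so use break Q=15000: TC = 72,200×£77.21 + (72,200/15000.0)×191 + (15000.0/2)×0.32×£77.21 = £5,760,785.35.
Lowest total cost among the candidates is at Q = 1800.0.

TC* ≈ £5,675,497.94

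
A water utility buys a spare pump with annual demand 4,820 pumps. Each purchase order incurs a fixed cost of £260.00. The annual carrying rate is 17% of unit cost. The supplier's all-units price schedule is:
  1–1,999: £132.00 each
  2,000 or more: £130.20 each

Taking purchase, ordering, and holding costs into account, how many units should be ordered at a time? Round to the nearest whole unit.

Holding cost per unit per year at price C is H = 0.17·C.
Evaluate total cost at each tier's feasible EOQ or, if the EOQ is below the tier, at the tier's minimum quantity.
EOQ at £132.00 = 334.2 (feasible in tier 1): TC = 4,820×£132.00 + (4,820/334.2)×260 + (334.2/2)×0.17×£132.00 = £643,739.57.
EOQ at £130.20 = 336.5 < 2000, so use break Q=2000: TC = 4,820×£130.20 + (4,820/2000.0)×260 + (2000.0/2)×0.17×£130.20 = £650,324.60.
Lowest total cost is £643,739.57 at Q = 334.2.

Q* ≈ 334 pumps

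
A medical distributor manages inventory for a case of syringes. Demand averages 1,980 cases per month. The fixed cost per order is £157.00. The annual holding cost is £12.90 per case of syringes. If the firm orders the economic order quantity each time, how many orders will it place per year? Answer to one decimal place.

N ≈ 31.2 orders per year

Annual demand D = 1,980 × 12 = 23,760.
The optimal lot size = √(2DS/H) = √(2 × 23,760 × 157 / 12.9) ≈ 760.49.
Orders per year = D / Q* = 23,760 / 760.49 ≈ 31.243.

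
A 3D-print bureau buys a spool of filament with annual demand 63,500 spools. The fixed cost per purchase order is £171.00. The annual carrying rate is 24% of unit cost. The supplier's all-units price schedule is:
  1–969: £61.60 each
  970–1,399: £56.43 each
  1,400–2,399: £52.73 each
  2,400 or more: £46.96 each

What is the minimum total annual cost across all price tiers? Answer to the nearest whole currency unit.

TC* ≈ £3,000,009

Holding cost per unit per year at price C is H = 0.24·C.
For each price level, check whether its EOQ is feasible; otherwise the best quantity at that price is the breakpoint.
Tier 1 (£61.60): EOQ = 1212.0 exceeds tier's upper bound 969, so this tier is dominated.
EOQ at £56.43 = 1266.3 (feasible in tier 2): TC = 63,500×£56.43 + (63,500/1266.3)×171 + (1266.3/2)×0.24×£56.43 = £3,600,454.86.
EOQ at £52.73 = 1310.0 < 1400, so use break Q=1400: TC = 63,500×£52.73 + (63,500/1400.0)×171 + (1400.0/2)×0.24×£52.73 = £3,364,969.71.
EOQ at £46.96 = 1388.1 < 2400, so use break Q=2400: TC = 63,500×£46.96 + (63,500/2400.0)×171 + (2400.0/2)×0.24×£46.96 = £3,000,008.85.
Lowest total cost among the candidates is at Q = 2400.0.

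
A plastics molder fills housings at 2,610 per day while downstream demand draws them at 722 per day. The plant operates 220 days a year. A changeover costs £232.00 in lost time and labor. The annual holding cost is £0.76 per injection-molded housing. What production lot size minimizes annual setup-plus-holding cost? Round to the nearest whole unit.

Annual demand D = 722 × 220 = 158,840.
Production build-up factor (1 − d/p) = 1 − 722/2,610 = 0.7234.
Q* = √(2DS / (H(1 − d/p))) = √(2 × 158,840 × 232 / (0.76 × 0.7234)).
= √(73,701,760 / 0.5498) ≈ 11578.476.

Q* ≈ 11,578 housings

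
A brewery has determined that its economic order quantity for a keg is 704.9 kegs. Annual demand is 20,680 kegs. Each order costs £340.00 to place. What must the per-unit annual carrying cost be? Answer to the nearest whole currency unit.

H ≈ £28

Squaring Q* = √(2DS/H) gives Q*² = 2DS/H.
From Q* = √(2DS/H): H = 2DS / Q*² = 2 × 20,680 × 340 / 704.9² = 28.3012.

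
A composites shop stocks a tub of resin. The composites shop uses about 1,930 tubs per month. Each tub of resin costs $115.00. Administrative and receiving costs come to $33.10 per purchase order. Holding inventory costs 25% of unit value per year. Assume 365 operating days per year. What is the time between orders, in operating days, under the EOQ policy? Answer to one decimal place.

Annual demand D = 1,930 × 12 = 23,160.
Holding cost H = 0.25 × $115.00 = $28.7500 per unit per year.
The optimal lot size = √(2DS/H) = √(2 × 23,160 × 33.1 / 28.75) ≈ 230.93.
Cycle time = Q*/D × 365 = 230.93 / 23,160 × 365 ≈ 3.639 days.

T ≈ 3.6 days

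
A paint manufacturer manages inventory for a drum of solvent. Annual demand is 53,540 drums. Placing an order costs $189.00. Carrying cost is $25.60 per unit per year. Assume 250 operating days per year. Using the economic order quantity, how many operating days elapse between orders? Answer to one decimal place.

T ≈ 4.2 days

EOQ = √(2DS/H) = √(2 × 53,540 × 189 / 25.6) ≈ 889.13.
Cycle time = Q*/D × 250 = 889.13 / 53,540 × 250 ≈ 4.152 days.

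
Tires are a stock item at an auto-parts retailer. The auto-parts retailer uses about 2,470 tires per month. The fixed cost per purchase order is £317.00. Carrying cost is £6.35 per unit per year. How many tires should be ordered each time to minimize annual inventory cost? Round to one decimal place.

Annual demand D = 2,470 × 12 = 29,640.
EOQ = √(2DS / H) = √(2 × 29,640 × 317 / 6.35).
= √(18,791,760 / 6.35) = √2,959,332.2835 ≈ 1720.271.

Q* ≈ 1,720.3 tires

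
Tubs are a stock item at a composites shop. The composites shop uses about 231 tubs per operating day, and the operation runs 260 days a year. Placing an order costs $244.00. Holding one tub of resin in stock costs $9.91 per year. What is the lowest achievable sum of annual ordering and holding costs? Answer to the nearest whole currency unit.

TC* ≈ $17,043

Annual demand D = 231 × 260 = 60,060.
Q* = √(2DS/H) = √(2 × 60,060 × 244 / 9.91) ≈ 1719.75.
At Q*, ordering cost (D/Q*)S equals holding cost (Q*/2)H, each = √(DSH/2).
Minimum total = √(2DSH) = √(2 × 60,060 × 244 × 9.91) ≈ 17042.739.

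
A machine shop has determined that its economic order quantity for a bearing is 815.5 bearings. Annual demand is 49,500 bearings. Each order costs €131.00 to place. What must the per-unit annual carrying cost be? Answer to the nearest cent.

H ≈ €19.50

Invert the EOQ relation Q*² = 2DS/H.
From Q* = √(2DS/H): H = 2DS / Q*² = 2 × 49,500 × 131 / 815.5² = 19.5011.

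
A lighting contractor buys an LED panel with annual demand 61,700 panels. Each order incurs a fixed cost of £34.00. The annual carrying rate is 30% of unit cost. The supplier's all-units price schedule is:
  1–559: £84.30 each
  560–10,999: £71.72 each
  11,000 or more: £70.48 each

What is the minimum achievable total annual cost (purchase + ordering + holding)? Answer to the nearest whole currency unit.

TC* ≈ £4,434,895

Holding cost per unit per year at price C is H = 0.30·C.
Candidates are each tier's EOQ (if it falls in that tier) and each price-break quantity.
EOQ at £84.30 = 407.3 (feasible in tier 1): TC = 61,700×£84.30 + (61,700/407.3)×34 + (407.3/2)×0.30×£84.30 = £5,211,610.81.
EOQ at £71.72 = 441.6 < 560, so use break Q=560: TC = 61,700×£71.72 + (61,700/560.0)×34 + (560.0/2)×0.30×£71.72 = £4,434,894.55.
EOQ at £70.48 = 445.5 < 11000, so use break Q=11000: TC = 61,700×£70.48 + (61,700/11000.0)×34 + (11000.0/2)×0.30×£70.48 = £4,465,098.71.
Lowest total cost among the candidates is at Q = 560.0.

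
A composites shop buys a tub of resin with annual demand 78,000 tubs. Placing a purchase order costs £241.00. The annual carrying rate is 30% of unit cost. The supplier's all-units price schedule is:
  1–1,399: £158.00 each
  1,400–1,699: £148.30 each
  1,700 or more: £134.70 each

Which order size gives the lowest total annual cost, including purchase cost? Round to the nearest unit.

Q* ≈ 1,700 tubs

Holding cost per unit per year at price C is H = 0.30·C.
For each price level, check whether its EOQ is feasible; otherwise the best quantity at that price is the breakpoint.
EOQ at £158.00 = 890.6 (feasible in tier 1): TC = 78,000×£158.00 + (78,000/890.6)×241 + (890.6/2)×0.30×£158.00 = £12,366,214.34.
EOQ at £148.30 = 919.3 < 1400, so use break Q=1400: TC = 78,000×£148.30 + (78,000/1400.0)×241 + (1400.0/2)×0.30×£148.30 = £11,611,970.14.
EOQ at £134.70 = 964.6 < 1700, so use break Q=1700: TC = 78,000×£134.70 + (78,000/1700.0)×241 + (1700.0/2)×0.30×£134.70 = £10,552,006.15.
Lowest total cost is £10,552,006.15 at Q = 1700.0.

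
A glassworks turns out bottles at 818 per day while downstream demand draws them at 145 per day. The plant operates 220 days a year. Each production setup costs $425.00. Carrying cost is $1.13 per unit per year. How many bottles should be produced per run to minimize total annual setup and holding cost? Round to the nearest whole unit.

Annual demand D = 145 × 220 = 31,900.
Production build-up factor (1 − d/p) = 1 − 145/818 = 0.8227.
Q* = √(2DS / (H(1 − d/p))) = √(2 × 31,900 × 425 / (1.13 × 0.8227)).
= √(27,115,000 / 0.9297) ≈ 5400.509.

Q* ≈ 5,401 bottles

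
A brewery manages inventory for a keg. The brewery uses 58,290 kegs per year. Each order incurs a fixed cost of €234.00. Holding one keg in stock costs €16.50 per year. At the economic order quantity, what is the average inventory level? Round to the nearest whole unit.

EOQ = √(2DS/H) = √(2 × 58,290 × 234 / 16.5) ≈ 1285.81.
Average inventory = Q*/2 ≈ 1285.81 / 2 = 642.907.

Average inventory ≈ 643 kegs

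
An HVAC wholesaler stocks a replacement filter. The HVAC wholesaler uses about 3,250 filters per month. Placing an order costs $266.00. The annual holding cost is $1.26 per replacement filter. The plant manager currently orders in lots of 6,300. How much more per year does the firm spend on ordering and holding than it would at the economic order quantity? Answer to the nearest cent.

Extra cost ≈ $502.69 per year

Annual demand D = 3,250 × 12 = 39,000.
EOQ = √(2DS/H) = √(2 × 39,000 × 266 / 1.26) ≈ 4057.91.
Cost at Q* = (D/Q*)S + (Q*/2)H = √(2DSH) ≈ $5,112.97.
Cost at Q = 6,300: (39,000/6,300)×266 + (6,300/2)×1.26 = $1,646.67 + $3,969.00 = $5,615.67.
Excess = $5,615.67 − $5,112.97 = $502.69.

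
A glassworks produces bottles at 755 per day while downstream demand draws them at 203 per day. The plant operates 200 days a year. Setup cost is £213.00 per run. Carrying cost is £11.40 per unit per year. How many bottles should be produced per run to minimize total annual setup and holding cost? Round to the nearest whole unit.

Q* ≈ 1,441 bottles

Annual demand D = 203 × 200 = 40,600.
Production build-up factor (1 − d/p) = 1 − 203/755 = 0.7311.
Q* = √(2DS / (H(1 − d/p))) = √(2 × 40,600 × 213 / (11.4 × 0.7311)).
= √(17,295,600 / 8.3348) ≈ 1440.520.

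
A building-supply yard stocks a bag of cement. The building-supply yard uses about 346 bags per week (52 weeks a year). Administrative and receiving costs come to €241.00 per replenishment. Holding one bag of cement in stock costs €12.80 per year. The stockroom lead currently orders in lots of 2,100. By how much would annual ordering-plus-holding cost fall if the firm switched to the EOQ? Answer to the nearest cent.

Extra cost ≈ €4,968.98 per year

Annual demand D = 346 × 52 = 17,992.
EOQ = √(2DS/H) = √(2 × 17,992 × 241 / 12.8) ≈ 823.11.
Cost at Q* = (D/Q*)S + (Q*/2)H = √(2DSH) ≈ €10,535.82.
Cost at Q = 2,100: (17,992/2,100)×241 + (2,100/2)×12.8 = €2,064.80 + €13,440.00 = €15,504.80.
Excess = €15,504.80 − €10,535.82 = €4,968.98.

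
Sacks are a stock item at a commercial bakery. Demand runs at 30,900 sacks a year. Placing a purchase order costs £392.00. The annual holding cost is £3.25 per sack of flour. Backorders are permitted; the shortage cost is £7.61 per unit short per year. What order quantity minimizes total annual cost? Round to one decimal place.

With planned backorders, Q* = √(2DS/H) · √((H+B)/B).
√(2DS/H) = √(2 × 30,900 × 392 / 3.25) = 2730.207.
√((H+B)/B) = √((3.25+7.61)/7.61) = 1.1946.
Q* ≈ 3261.506.

Q* ≈ 3,261.5 sacks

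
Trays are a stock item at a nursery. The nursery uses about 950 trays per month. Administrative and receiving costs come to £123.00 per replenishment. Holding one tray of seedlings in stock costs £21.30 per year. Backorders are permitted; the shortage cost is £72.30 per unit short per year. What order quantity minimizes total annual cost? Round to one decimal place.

Annual demand D = 950 × 12 = 11,400.
With planned backorders, Q* = √(2DS/H) · √((H+B)/B).
√(2DS/H) = √(2 × 11,400 × 123 / 21.3) = 362.853.
√((H+B)/B) = √((21.3+72.3)/72.3) = 1.1378.
Q* ≈ 412.856.

Q* ≈ 412.9 trays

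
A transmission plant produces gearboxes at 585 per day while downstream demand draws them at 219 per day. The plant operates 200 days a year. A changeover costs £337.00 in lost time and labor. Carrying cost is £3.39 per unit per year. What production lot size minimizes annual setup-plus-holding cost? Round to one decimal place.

Q* ≈ 3,730.8 gearboxes

Annual demand D = 219 × 200 = 43,800.
Production build-up factor (1 − d/p) = 1 − 219/585 = 0.6256.
Q* = √(2DS / (H(1 − d/p))) = √(2 × 43,800 × 337 / (3.39 × 0.6256)).
= √(29,521,200 / 2.1209) ≈ 3730.822.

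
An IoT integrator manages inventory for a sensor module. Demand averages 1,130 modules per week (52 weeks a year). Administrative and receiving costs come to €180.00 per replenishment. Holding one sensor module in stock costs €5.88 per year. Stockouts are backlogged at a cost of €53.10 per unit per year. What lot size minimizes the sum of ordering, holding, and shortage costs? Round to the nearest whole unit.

Annual demand D = 1,130 × 52 = 58,760.
With planned backorders, Q* = √(2DS/H) · √((H+B)/B).
√(2DS/H) = √(2 × 58,760 × 180 / 5.88) = 1896.721.
√((H+B)/B) = √((5.88+53.1)/53.1) = 1.0539.
Q* ≈ 1998.981.

Q* ≈ 1,999 modules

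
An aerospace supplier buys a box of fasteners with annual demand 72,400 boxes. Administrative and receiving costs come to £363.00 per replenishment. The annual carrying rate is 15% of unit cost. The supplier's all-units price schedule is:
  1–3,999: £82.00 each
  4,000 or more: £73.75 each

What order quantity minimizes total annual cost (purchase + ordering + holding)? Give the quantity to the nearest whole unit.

Holding cost per unit per year at price C is H = 0.15·C.
For each price level, check whether its EOQ is feasible; otherwise the best quantity at that price is the breakpoint.
EOQ at £82.00 = 2067.2 (feasible in tier 1): TC = 72,400×£82.00 + (72,400/2067.2)×363 + (2067.2/2)×0.15×£82.00 = £5,962,226.71.
EOQ at £73.75 = 2179.8 < 4000, so use break Q=4000: TC = 72,400×£73.75 + (72,400/4000.0)×363 + (4000.0/2)×0.15×£73.75 = £5,368,195.30.
Lowest total cost is £5,368,195.30 at Q = 4000.0.

Q* ≈ 4,000 boxes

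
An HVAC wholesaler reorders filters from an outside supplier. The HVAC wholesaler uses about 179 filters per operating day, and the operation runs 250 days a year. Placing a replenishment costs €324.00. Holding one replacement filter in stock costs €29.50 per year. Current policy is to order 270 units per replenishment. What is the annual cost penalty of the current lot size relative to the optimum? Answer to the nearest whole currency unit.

Annual demand D = 179 × 250 = 44,750.
EOQ = √(2DS/H) = √(2 × 44,750 × 324 / 29.5) ≈ 991.46.
Cost at Q* = (D/Q*)S + (Q*/2)H = √(2DSH) ≈ €29,247.92.
Cost at Q = 270: (44,750/270)×324 + (270/2)×29.5 = €53,700.00 + €3,982.50 = €57,682.50.
Excess = €57,682.50 − €29,247.92 = €28,434.58.

Extra cost ≈ €28,435 per year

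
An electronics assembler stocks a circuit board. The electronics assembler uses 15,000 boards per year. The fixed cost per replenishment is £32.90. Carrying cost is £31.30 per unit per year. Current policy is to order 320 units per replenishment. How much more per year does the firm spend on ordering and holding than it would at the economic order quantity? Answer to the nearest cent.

EOQ = √(2DS/H) = √(2 × 15,000 × 32.9 / 31.3) ≈ 177.58.
Cost at Q* = (D/Q*)S + (Q*/2)H = √(2DSH) ≈ £5,558.16.
Cost at Q = 320: (15,000/320)×32.9 + (320/2)×31.3 = £1,542.19 + £5,008.00 = £6,550.19.
Excess = £6,550.19 − £5,558.16 = £992.03.

Extra cost ≈ £992.03 per year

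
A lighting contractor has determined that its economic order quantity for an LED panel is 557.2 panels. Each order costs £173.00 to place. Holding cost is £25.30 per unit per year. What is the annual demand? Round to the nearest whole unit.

The basic EOQ model gives Q* = √(2DS/H); rearrange for the unknown.
From Q* = √(2DS/H): D = Q*²H / (2S) = 557.2² × 25.3 / (2 × 173) = 22702.132.

D ≈ 22,702 panels per year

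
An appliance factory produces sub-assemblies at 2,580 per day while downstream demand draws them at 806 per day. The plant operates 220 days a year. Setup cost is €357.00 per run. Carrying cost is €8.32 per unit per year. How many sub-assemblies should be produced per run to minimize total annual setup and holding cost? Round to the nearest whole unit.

Q* ≈ 4,704 sub-assemblies

Annual demand D = 806 × 220 = 177,320.
Production build-up factor (1 − d/p) = 1 − 806/2,580 = 0.6876.
Q* = √(2DS / (H(1 − d/p))) = √(2 × 177,320 × 357 / (8.32 × 0.6876)).
= √(126,606,480 / 5.7208) ≈ 4704.347.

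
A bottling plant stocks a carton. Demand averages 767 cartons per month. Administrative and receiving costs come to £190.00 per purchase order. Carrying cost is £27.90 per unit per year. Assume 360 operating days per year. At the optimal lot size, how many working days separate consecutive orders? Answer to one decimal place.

T ≈ 13.8 days

Annual demand D = 767 × 12 = 9,204.
Q* = √(2DS/H) = √(2 × 9,204 × 190 / 27.9) ≈ 354.06.
Cycle time = Q*/D × 360 = 354.06 / 9,204 × 360 ≈ 13.849 days.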